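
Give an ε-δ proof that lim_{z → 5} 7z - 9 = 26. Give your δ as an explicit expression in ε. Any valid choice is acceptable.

δ = ε/7

Suppose ε > 0. We need δ > 0 so that 0 < |z − 5| < δ implies |(7z - 9) − 26| < ε.
|(7z - 9) − 26| = |7z - 35| = 7|z − 5|.
Thus it suffices that |z − 5| < ε/7.
Choosing δ = ε/7 gives |(7z - 9) − 26| = 7|z − 5| < ε whenever |z − 5| < δ.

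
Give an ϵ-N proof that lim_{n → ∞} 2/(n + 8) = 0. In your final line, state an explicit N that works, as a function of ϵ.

Fix ϵ > 0. For n ≥ 1, |2/(n + 8) − 0| = 2/(n + 8) ≤ 2/n.
We need 2/n < ϵ, i.e. n > 2/ϵ.
Take N = 2/ϵ. If n > N then |2/(n + 8)| ≤ 2/n < ϵ.

N = 2/ϵ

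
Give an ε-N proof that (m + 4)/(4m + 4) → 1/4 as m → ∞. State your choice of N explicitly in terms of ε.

N = (3/4)/ε

Suppose ε > 0. For m ≥ 1, |(m + 4)/(4m + 4) − (1/4)| = |12|/(4(4m + 4)) = 12/(4(4m + 4)).
Since 4m + 4 ≥ 4m for m ≥ 1, this is ≤ 12/(4·4m) = (3/4)/m.
So |(m + 4)/(4m + 4) − (1/4)| < ε whenever m > (3/4)/ε.
Take N = (3/4)/ε. If m > N then |(m + 4)/(4m + 4) − (1/4)| ≤ (3/4)/m < ε.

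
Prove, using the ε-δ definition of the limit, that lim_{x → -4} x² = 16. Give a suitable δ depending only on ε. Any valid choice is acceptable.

δ = min(1, ε/9)

Suppose ε > 0. We seek δ > 0 with 0 < |x + 4| < δ ⇒ |x² − 16| < ε.
Factor: x² − 16 = (x + 4)(x - 4), so |x² − 16| = |x + 4|·|x - 4|.
Impose δ ≤ 1 so that |x| < 5; then |x - 4| ≤ 9.
Hence |x² − 16| ≤ 9|x + 4|, which is < ε once |x + 4| < ε/9.
Take δ = min(1, ε/9). If 0 < |x + 4| < δ then both bounds hold and |x² − 16| ≤ 9|x + 4| < 9·(ε/9) = ε.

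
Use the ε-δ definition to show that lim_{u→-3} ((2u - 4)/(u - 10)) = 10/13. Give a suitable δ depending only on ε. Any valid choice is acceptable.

Fix ε > 0. We want δ > 0 with 0 < |u + 3| < δ ⇒ |(2u - 4)/(u - 10) − (10/13)| < ε.
Combining over a common denominator, (2u - 4)/(u - 10) − (10/13) = [(2u - 4)·(-13) − (-10)·(u - 10)] / [(-13)·(u - 10)] = -16(u + 3) / ((-13)(u - 10)).
So |(2u - 4)/(u - 10) − (10/13)| = 16|u + 3| / (13·|u − 10|).
Restrict δ ≤ 13/2. Then |u + 3| < 13/2 gives |u − 10| = |(u + 3) + (-13)| ≥ 13 − 13/2 = 13/2.
Hence |(2u - 4)/(u - 10) − (10/13)| < 16|u + 3|/(13·(13/2)) = (32/169)|u + 3|, which is < ε once |u + 3| < (169/32)ε.
Take δ = min(13/2, (169/32)ε). Then 0 < |u + 3| < δ forces both bounds, so |(2u - 4)/(u - 10) − (10/13)| < ε.

δ = min(13/2, (169/32)ε)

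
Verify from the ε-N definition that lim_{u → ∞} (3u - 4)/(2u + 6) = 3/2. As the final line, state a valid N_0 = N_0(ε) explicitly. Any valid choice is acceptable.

N_0 = (13/2)/ε

Let ε > 0. We seek N_0 > 0 such that u > N_0 implies |(3u - 4)/(2u + 6) − (3/2)| < ε.
(3u - 4)/(2u + 6) − (3/2) = (2(3u - 4) − 3(2u + 6)) / (2(2u + 6)) = -26/(2(2u + 6)).
For u > 0 we have 2u + 6 > 2u, so |(3u - 4)/(2u + 6) − (3/2)| = 26/(2(2u + 6)) < 26/(2·2u) = (13/2)/u.
Thus |(3u - 4)/(2u + 6) − (3/2)| < ε whenever u > (13/2)/ε.
Take N_0 = (13/2)/ε. If u > N_0 then |(3u - 4)/(2u + 6) − (3/2)| < (13/2)/u < ε.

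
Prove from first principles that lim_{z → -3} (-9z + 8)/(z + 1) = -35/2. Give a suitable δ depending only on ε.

δ = min(1, (2/17)ε)

Fix ε > 0. We want δ > 0 with 0 < |z + 3| < δ ⇒ |(-9z + 8)/(z + 1) + 35/2| < ε.
Combining over a common denominator, (-9z + 8)/(z + 1) + 35/2 = [(-9z + 8)·(-2) − 35·(z + 1)] / [(-2)·(z + 1)] = -17(z + 3) / ((-2)(z + 1)).
So |(-9z + 8)/(z + 1) + 35/2| = 17|z + 3| / (2·|z + 1|).
Require δ ≤ 1, so |z + 1| ≥ |-2| − |z + 3| > 2 − 1 = 1.
Hence |(-9z + 8)/(z + 1) + 35/2| < 17|z + 3|/(2·1) = (17/2)|z + 3|, which is < ε once |z + 3| < (2/17)ε.
Take δ = min(1, (2/17)ε). Then 0 < |z + 3| < δ forces both bounds, so |(-9z + 8)/(z + 1) + 35/2| < ε.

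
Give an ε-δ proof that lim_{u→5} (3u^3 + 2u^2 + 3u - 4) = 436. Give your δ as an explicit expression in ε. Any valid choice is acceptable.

Suppose ε > 0. We want δ > 0 such that 0 < |u − 5| < δ implies |(3u^3 + 2u^2 + 3u - 4) − 436| < ε.
(3u^3 + 2u^2 + 3u - 4) − 436 = 3u^3 + 2u^2 + 3u - 440 = (u − 5)(3u^2 + 17u + 88).
So |(3u^3 + 2u^2 + 3u - 4) − 436| = |u − 5|·|3u^2 + 17u + 88|.
Assume first that |u − 5| < 2, so |u| < 7. Then |3u^2 + 17u + 88| ≤ 3·7^2 + 17·7 + 88 = 354.
Hence |(3u^3 + 2u^2 + 3u - 4) − 436| ≤ 354|u − 5| < ε provided |u − 5| < ε/354.
Take δ = min(2, ε/354). Then 0 < |u − 5| < δ gives both |u − 5| < 2 and |u − 5| < ε/354, so |(3u^3 + 2u^2 + 3u - 4) − 436| < ε.

δ = min(2, ε/354)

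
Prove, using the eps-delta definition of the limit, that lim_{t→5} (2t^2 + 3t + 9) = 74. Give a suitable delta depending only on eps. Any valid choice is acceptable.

Let eps > 0. We want delta > 0 such that 0 < |t − 5| < delta implies |(2t^2 + 3t + 9) − 74| < eps.
(2t^2 + 3t + 9) − 74 = 2t^2 + 3t - 65 = (t − 5)(2t + 13).
So |(2t^2 + 3t + 9) − 74| = |t − 5|·|2t + 13|.
Assume first that |t − 5| < 2, so |t| < 7. Then |2t + 13| ≤ 2·7 + 13 = 27.
Hence |(2t^2 + 3t + 9) − 74| ≤ 27|t − 5| < eps provided |t − 5| < eps/27.
Take delta = min(2, eps/27). Then 0 < |t − 5| < delta gives both |t − 5| < 2 and |t − 5| < eps/27, so |(2t^2 + 3t + 9) − 74| < eps.

delta = min(2, eps/27)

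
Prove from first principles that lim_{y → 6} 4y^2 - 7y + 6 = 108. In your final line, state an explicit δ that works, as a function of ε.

δ = min(1, ε/45)

Let ε > 0. We want δ > 0 such that 0 < |y − 6| < δ implies |(4y^2 - 7y + 6) − 108| < ε.
(4y^2 - 7y + 6) − 108 = 4y^2 - 7y - 102 = (y − 6)(4y + 17).
So |(4y^2 - 7y + 6) − 108| = |y − 6|·|4y + 17|.
Require δ ≤ 1. Then |y − 6| < 1 gives |y| < 7, and by the triangle inequality |4y + 17| ≤ 4·7 + 17 = 45.
Hence |(4y^2 - 7y + 6) − 108| ≤ 45|y − 6| < ε provided |y − 6| < ε/45.
Choosing δ = min(1, ε/45) ensures both conditions, hence |(4y^2 - 7y + 6) − 108| < ε.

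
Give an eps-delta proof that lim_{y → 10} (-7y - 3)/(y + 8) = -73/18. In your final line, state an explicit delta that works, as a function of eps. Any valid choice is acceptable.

Suppose eps > 0. We want delta > 0 with 0 < |y − 10| < delta ⇒ |(-7y - 3)/(y + 8) + 73/18| < eps.
Combining over a common denominator, (-7y - 3)/(y + 8) + 73/18 = [(-7y - 3)·18 − (-73)·(y + 8)] / [18·(y + 8)] = -53(y − 10) / (18(y + 8)).
So |(-7y - 3)/(y + 8) + 73/18| = 53|y − 10| / (18·|y + 8|).
Restrict delta ≤ 9. Then |y − 10| < 9 gives |y + 8| = |(y − 10) + 18| ≥ 18 − 9 = 9.
Hence |(-7y - 3)/(y + 8) + 73/18| < 53|y − 10|/(18·9) = (53/162)|y − 10|, which is < eps once |y − 10| < (162/53)eps.
Take delta = min(9, (162/53)eps). Then 0 < |y − 10| < delta forces both bounds, so |(-7y - 3)/(y + 8) + 73/18| < eps.

delta = min(9, (162/53)eps)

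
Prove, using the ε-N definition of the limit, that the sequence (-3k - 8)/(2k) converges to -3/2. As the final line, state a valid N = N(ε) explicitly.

Let ε > 0 be given. For k ≥ 1, |(-3k - 8)/(2k) + 3/2| = |-16|/(2(2k)) = 16/(2(2k)).
Since 2k ≥ 2k for k ≥ 1, this is ≤ 16/(2·2k) = 4/k.
So |(-3k - 8)/(2k) + 3/2| < ε whenever k > 4/ε.
Take N = 4/ε. If k > N then |(-3k - 8)/(2k) + 3/2| ≤ 4/k < ε.

N = 4/ε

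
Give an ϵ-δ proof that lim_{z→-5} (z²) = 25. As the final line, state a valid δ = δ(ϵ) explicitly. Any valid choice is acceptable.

Let ϵ > 0. We seek δ > 0 with 0 < |z + 5| < δ ⇒ |z² − 25| < ϵ.
Factor: z² − 25 = (z + 5)(z - 5), so |z² − 25| = |z + 5|·|z - 5|.
Restrict δ ≤ 2. Then |z + 5| < 2 gives |z| < 7, so by the triangle inequality |z - 5| ≤ 7 + 5 = 12.
Hence |z² − 25| ≤ 12|z + 5|, which is < ϵ once |z + 5| < ϵ/12.
Take δ = min(2, ϵ/12). If 0 < |z + 5| < δ then both bounds hold and |z² − 25| ≤ 12|z + 5| < 12·(ϵ/12) = ϵ.

δ = min(2, ϵ/12)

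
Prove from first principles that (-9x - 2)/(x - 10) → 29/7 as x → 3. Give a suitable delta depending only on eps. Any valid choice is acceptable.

Suppose eps > 0. We want delta > 0 with 0 < |x − 3| < delta ⇒ |(-9x - 2)/(x - 10) − (29/7)| < eps.
Combining over a common denominator, (-9x - 2)/(x - 10) − (29/7) = [(-9x - 2)·(-7) − (-29)·(x - 10)] / [(-7)·(x - 10)] = 92(x − 3) / ((-7)(x - 10)).
So |(-9x - 2)/(x - 10) − (29/7)| = 92|x − 3| / (7·|x − 10|).
Restrict delta ≤ 7/2. Then |x − 3| < 7/2 gives |x − 10| = |(x − 3) + (-7)| ≥ 7 − 7/2 = 7/2.
Hence |(-9x - 2)/(x - 10) − (29/7)| < 92|x − 3|/(7·(7/2)) = (184/49)|x − 3|, which is < eps once |x − 3| < (49/184)eps.
Take delta = min(7/2, (49/184)eps). Then 0 < |x − 3| < delta forces both bounds, so |(-9x - 2)/(x - 10) − (29/7)| < eps.

delta = min(7/2, (49/184)eps)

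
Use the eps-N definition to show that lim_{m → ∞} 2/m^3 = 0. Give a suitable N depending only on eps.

Let eps > 0 be given. For m ≥ 1, |2/m^3 − 0| = 2/m^3.
2/m^3 < eps ⇔ m^3 > 2/eps ⇔ m > (2/eps)^{1/3}.
Take N = (2/eps)^{1/3}. Then m > N implies 2/m^3 < eps.

N = (2/eps)^{1/3}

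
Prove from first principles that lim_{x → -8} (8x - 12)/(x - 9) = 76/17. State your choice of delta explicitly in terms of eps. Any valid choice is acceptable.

delta = min(17/2, (289/120)eps)

Fix eps > 0. We want delta > 0 with 0 < |x + 8| < delta ⇒ |(8x - 12)/(x - 9) − (76/17)| < eps.
Combining over a common denominator, (8x - 12)/(x - 9) − (76/17) = [(8x - 12)·(-17) − (-76)·(x - 9)] / [(-17)·(x - 9)] = -60(x + 8) / ((-17)(x - 9)).
So |(8x - 12)/(x - 9) − (76/17)| = 60|x + 8| / (17·|x − 9|).
Require delta ≤ 17/2, so |x − 9| ≥ |-17| − |x + 8| > 17 − 17/2 = 17/2.
Hence |(8x - 12)/(x - 9) − (76/17)| < 60|x + 8|/(17·(17/2)) = (120/289)|x + 8|, which is < eps once |x + 8| < (289/120)eps.
Take delta = min(17/2, (289/120)eps). Then 0 < |x + 8| < delta forces both bounds, so |(8x - 12)/(x - 9) − (76/17)| < eps.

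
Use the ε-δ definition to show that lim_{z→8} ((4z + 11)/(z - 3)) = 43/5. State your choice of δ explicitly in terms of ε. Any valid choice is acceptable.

Let ε > 0. We want δ > 0 with 0 < |z − 8| < δ ⇒ |(4z + 11)/(z - 3) − (43/5)| < ε.
Combining over a common denominator, (4z + 11)/(z - 3) − (43/5) = [(4z + 11)·5 − 43·(z - 3)] / [5·(z - 3)] = -23(z − 8) / (5(z - 3)).
So |(4z + 11)/(z - 3) − (43/5)| = 23|z − 8| / (5·|z − 3|).
Restrict δ ≤ 5/2. Then |z − 8| < 5/2 gives |z − 3| = |(z − 8) + 5| ≥ 5 − 5/2 = 5/2.
Hence |(4z + 11)/(z - 3) − (43/5)| < 23|z − 8|/(5·(5/2)) = (46/25)|z − 8|, which is < ε once |z − 8| < (25/46)ε.
Take δ = min(5/2, (25/46)ε). Then 0 < |z − 8| < δ forces both bounds, so |(4z + 11)/(z - 3) − (43/5)| < ε.

δ = min(5/2, (25/46)ε)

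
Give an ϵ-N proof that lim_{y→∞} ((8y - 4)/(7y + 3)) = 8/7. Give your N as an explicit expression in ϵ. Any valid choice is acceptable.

Let ϵ > 0 be given. We seek N > 0 such that y > N implies |(8y - 4)/(7y + 3) − (8/7)| < ϵ.
(8y - 4)/(7y + 3) − (8/7) = (7(8y - 4) − 8(7y + 3)) / (7(7y + 3)) = -52/(7(7y + 3)).
For y > 0 we have 7y + 3 > 7y, so |(8y - 4)/(7y + 3) − (8/7)| = 52/(7(7y + 3)) < 52/(7·7y) = (52/49)/y.
Thus |(8y - 4)/(7y + 3) − (8/7)| < ϵ whenever y > (52/49)/ϵ.
Take N = (52/49)/ϵ. If y > N then |(8y - 4)/(7y + 3) − (8/7)| < (52/49)/y < ϵ.

N = (52/49)/ϵ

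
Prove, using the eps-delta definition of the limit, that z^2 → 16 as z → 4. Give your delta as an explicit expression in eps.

delta = min(2, eps/10)

Suppose eps > 0. We seek delta > 0 with 0 < |z − 4| < delta ⇒ |z^2 − 16| < eps.
Factor: z^2 − 16 = (z − 4)(z + 4), so |z^2 − 16| = |z − 4|·|z + 4|.
Impose delta ≤ 2 so that |z| < 6; then |z + 4| ≤ 10.
Hence |z^2 − 16| ≤ 10|z − 4|, which is < eps once |z − 4| < eps/10.
Take delta = min(2, eps/10). If 0 < |z − 4| < delta then both bounds hold and |z^2 − 16| ≤ 10|z − 4| < 10·(eps/10) = eps.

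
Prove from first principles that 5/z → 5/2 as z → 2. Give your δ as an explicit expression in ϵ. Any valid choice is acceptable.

Fix ϵ > 0. We seek δ > 0 such that 0 < |z − 2| < δ implies |5/z − (5/2)| < ϵ.
|5/z − (5/2)| = 5·|2 − z|/(2·|z|) = 5|z − 2|/(2|z|).
Require δ ≤ 1 so that |z| > 2 − 1 = 1, hence 2|z| > 2.
Then |5/z − (5/2)| < 5|z − 2|/2, which is < ϵ when |z − 2| < (2/5)ϵ.
Take δ = min(1, (2/5)ϵ). Then 0 < |z − 2| < δ gives both |z − 2| < 1 and |z − 2| < (2/5)ϵ, so |5/z − (5/2)| < ϵ.

δ = min(1, (2/5)ϵ)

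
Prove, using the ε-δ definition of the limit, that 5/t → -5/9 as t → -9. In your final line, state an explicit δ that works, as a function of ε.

δ = min(9/2, (81/10)ε)

Let ε > 0. We seek δ > 0 such that 0 < |t + 9| < δ implies |5/t + 5/9| < ε.
|5/t + 5/9| = 5·|-9 − t|/(9·|t|) = 5|t + 9|/(9|t|).
Require δ ≤ 9/2 so that |t| > 9 − 9/2 = 9/2, hence 9|t| > 81/2.
Then |5/t + 5/9| < 5|t + 9|/(81/2), which is < ε when |t + 9| < (81/10)ε.
Take δ = min(9/2, (81/10)ε). Then 0 < |t + 9| < δ gives both |t + 9| < 9/2 and |t + 9| < (81/10)ε, so |5/t + 5/9| < ε.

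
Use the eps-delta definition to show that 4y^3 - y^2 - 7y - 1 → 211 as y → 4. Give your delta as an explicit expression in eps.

delta = min(1, eps/228)

Suppose eps > 0. We want delta > 0 such that 0 < |y − 4| < delta implies |(4y^3 - y^2 - 7y - 1) − 211| < eps.
(4y^3 - y^2 - 7y - 1) − 211 = 4y^3 - y^2 - 7y - 212 = (y − 4)(4y^2 + 15y + 53).
So |(4y^3 - y^2 - 7y - 1) − 211| = |y − 4|·|4y^2 + 15y + 53|.
Require delta ≤ 1. Then |y − 4| < 1 gives |y| < 5, and by the triangle inequality |4y^2 + 15y + 53| ≤ 4·5^2 + 15·5 + 53 = 228.
Hence |(4y^3 - y^2 - 7y - 1) − 211| ≤ 228|y − 4| < eps provided |y − 4| < eps/228.
Choosing delta = min(1, eps/228) ensures both conditions, hence |(4y^3 - y^2 - 7y - 1) − 211| < eps.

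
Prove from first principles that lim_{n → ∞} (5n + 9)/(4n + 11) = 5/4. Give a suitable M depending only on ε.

M = (19/16)/ε

Suppose ε > 0. For n ≥ 1, |(5n + 9)/(4n + 11) − (5/4)| = |-19|/(4(4n + 11)) = 19/(4(4n + 11)).
Since 4n + 11 ≥ 4n for n ≥ 1, this is ≤ 19/(4·4n) = (19/16)/n.
So |(5n + 9)/(4n + 11) − (5/4)| < ε whenever n > (19/16)/ε.
Take M = (19/16)/ε. If n > M then |(5n + 9)/(4n + 11) − (5/4)| ≤ (19/16)/n < ε.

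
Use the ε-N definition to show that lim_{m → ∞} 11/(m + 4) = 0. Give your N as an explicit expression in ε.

N = 11/ε

Suppose ε > 0. For m ≥ 1, |11/(m + 4) − 0| = 11/(m + 4) ≤ 11/m.
We need 11/m < ε, i.e. m > 11/ε.
Take N = 11/ε. If m > N then |11/(m + 4)| ≤ 11/m < ε.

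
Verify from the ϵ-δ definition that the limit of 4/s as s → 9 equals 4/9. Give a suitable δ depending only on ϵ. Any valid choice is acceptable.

Fix ϵ > 0. We seek δ > 0 such that 0 < |s − 9| < δ implies |4/s − (4/9)| < ϵ.
|4/s − (4/9)| = 4·|9 − s|/(9·|s|) = 4|s − 9|/(9|s|).
Restrict δ ≤ 9/2. Then |s − 9| < 9/2 gives |s| > 9/2, so 9|s| > 81/2.
Then |4/s − (4/9)| < 4|s − 9|/(81/2), which is < ϵ when |s − 9| < (81/8)ϵ.
Take δ = min(9/2, (81/8)ϵ). Then 0 < |s − 9| < δ gives both |s − 9| < 9/2 and |s − 9| < (81/8)ϵ, so |4/s − (4/9)| < ϵ.

δ = min(9/2, (81/8)ϵ)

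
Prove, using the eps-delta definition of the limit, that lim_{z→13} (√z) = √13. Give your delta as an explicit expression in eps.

Fix eps > 0. We want delta > 0 such that 0 < |z − 13| < delta implies |√z − √13| < eps.
Multiplying by the conjugate, |√z − √13| = |z − 13|/(√z + √13).
Restrict delta ≤ 13 so that |z − 13| < 13 forces z > 0, and then √z + √13 > √13.
Hence |√z − √13| < |z − 13|/√13, which is < eps once |z − 13| < √13·eps.
Take delta = min(13, √13·eps). If 0 < |z − 13| < delta then z > 0 and |√z − √13| < |z − 13|/√13 < eps.

delta = min(13, √13·eps)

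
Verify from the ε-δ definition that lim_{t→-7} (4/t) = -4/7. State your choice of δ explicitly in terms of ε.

Let ε > 0. We seek δ > 0 such that 0 < |t + 7| < δ implies |4/t + 4/7| < ε.
|4/t + 4/7| = 4·|-7 − t|/(7·|t|) = 4|t + 7|/(7|t|).
Require δ ≤ 7/2 so that |t| > 7 − 7/2 = 7/2, hence 7|t| > 49/2.
Then |4/t + 4/7| < 4|t + 7|/(49/2), which is < ε when |t + 7| < (49/8)ε.
Take δ = min(7/2, (49/8)ε). Then 0 < |t + 7| < δ gives both |t + 7| < 7/2 and |t + 7| < (49/8)ε, so |4/t + 4/7| < ε.

δ = min(7/2, (49/8)ε)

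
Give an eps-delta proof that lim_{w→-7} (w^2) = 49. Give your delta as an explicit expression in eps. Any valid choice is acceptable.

delta = min(1, eps/15)

Fix eps > 0. We seek delta > 0 with 0 < |w + 7| < delta ⇒ |w^2 − 49| < eps.
Factor: w^2 − 49 = (w + 7)(w - 7), so |w^2 − 49| = |w + 7|·|w - 7|.
Impose delta ≤ 1 so that |w| < 8; then |w - 7| ≤ 15.
Hence |w^2 − 49| ≤ 15|w + 7|, which is < eps once |w + 7| < eps/15.
Take delta = min(1, eps/15). If 0 < |w + 7| < delta then both bounds hold and |w^2 − 49| ≤ 15|w + 7| < 15·(eps/15) = eps.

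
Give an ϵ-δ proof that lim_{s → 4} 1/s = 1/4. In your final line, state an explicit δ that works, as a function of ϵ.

δ = min(2, 8ϵ)

Suppose ϵ > 0. We seek δ > 0 such that 0 < |s − 4| < δ implies |1/s − (1/4)| < ϵ.
|1/s − (1/4)| = |4 − s|/(4·|s|) = |s − 4|/(4|s|).
Require δ ≤ 2 so that |s| > 4 − 2 = 2, hence 4|s| > 8.
Then |1/s − (1/4)| < |s − 4|/8, which is < ϵ when |s − 4| < 8ϵ.
Take δ = min(2, 8ϵ). Then 0 < |s − 4| < δ gives both |s − 4| < 2 and |s − 4| < 8ϵ, so |1/s − (1/4)| < ϵ.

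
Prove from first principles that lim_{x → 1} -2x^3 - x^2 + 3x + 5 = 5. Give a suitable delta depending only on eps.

Let eps > 0 be given. We want delta > 0 such that 0 < |x − 1| < delta implies |(-2x^3 - x^2 + 3x + 5) − 5| < eps.
(-2x^3 - x^2 + 3x + 5) − 5 = -2x^3 - x^2 + 3x = (x − 1)(-2x^2 - 3x).
So |(-2x^3 - x^2 + 3x + 5) − 5| = |x − 1|·|-2x^2 - 3x|.
Assume first that |x − 1| < 2, so |x| < 3. Then |-2x^2 - 3x| ≤ 2·3^2 + 3·3 = 27.
Hence |(-2x^3 - x^2 + 3x + 5) − 5| ≤ 27|x − 1| < eps provided |x − 1| < eps/27.
Take delta = min(2, eps/27). Then 0 < |x − 1| < delta gives both |x − 1| < 2 and |x − 1| < eps/27, so |(-2x^3 - x^2 + 3x + 5) − 5| < eps.

delta = min(2, eps/27)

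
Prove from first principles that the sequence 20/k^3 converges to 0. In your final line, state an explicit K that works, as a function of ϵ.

Let ϵ > 0 be given. For k ≥ 1, |20/k^3 − 0| = 20/k^3.
20/k^3 < ϵ ⇔ k^3 > 20/ϵ ⇔ k > (20/ϵ)^{1/3}.
Take K = (20/ϵ)^{1/3}. Then k > K implies 20/k^3 < ϵ.

K = (20/ϵ)^{1/3}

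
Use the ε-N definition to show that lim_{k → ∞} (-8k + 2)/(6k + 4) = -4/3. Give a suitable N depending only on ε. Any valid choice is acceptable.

Let ε > 0. For k ≥ 1, |(-8k + 2)/(6k + 4) + 4/3| = |44|/(6(6k + 4)) = 44/(6(6k + 4)).
Since 6k + 4 ≥ 6k for k ≥ 1, this is ≤ 44/(6·6k) = (11/9)/k.
So |(-8k + 2)/(6k + 4) + 4/3| < ε whenever k > (11/9)/ε.
Take N = (11/9)/ε. If k > N then |(-8k + 2)/(6k + 4) + 4/3| ≤ (11/9)/k < ε.

N = (11/9)/ε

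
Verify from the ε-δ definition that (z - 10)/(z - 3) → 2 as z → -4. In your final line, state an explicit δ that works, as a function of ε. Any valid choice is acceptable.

Let ε > 0. We want δ > 0 with 0 < |z + 4| < δ ⇒ |(z - 10)/(z - 3) − 2| < ε.
Combining over a common denominator, (z - 10)/(z - 3) − 2 = [(z - 10)·(-7) − (-14)·(z - 3)] / [(-7)·(z - 3)] = 7(z + 4) / ((-7)(z - 3)).
So |(z - 10)/(z - 3) − 2| = 7|z + 4| / (7·|z − 3|).
Restrict δ ≤ 7/2. Then |z + 4| < 7/2 gives |z − 3| = |(z + 4) + (-7)| ≥ 7 − 7/2 = 7/2.
Hence |(z - 10)/(z - 3) − 2| < 7|z + 4|/(7·(7/2)) = (2/7)|z + 4|, which is < ε once |z + 4| < (7/2)ε.
Take δ = min(7/2, (7/2)ε). Then 0 < |z + 4| < δ forces both bounds, so |(z - 10)/(z - 3) − 2| < ε.

δ = min(7/2, (7/2)ε)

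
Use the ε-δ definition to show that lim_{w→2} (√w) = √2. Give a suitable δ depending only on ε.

δ = min(2, √2·ε)

Suppose ε > 0. We want δ > 0 such that 0 < |w − 2| < δ implies |√w − √2| < ε.
Rationalise: √w − √2 = (w − 2)/(√w + √2), so |√w − √2| = |w − 2|/(√w + √2).
Restrict δ ≤ 2 so that |w − 2| < 2 forces w > 0, and then √w + √2 > √2.
Hence |√w − √2| < |w − 2|/√2, which is < ε once |w − 2| < √2·ε.
Take δ = min(2, √2·ε). If 0 < |w − 2| < δ then w > 0 and |√w − √2| < |w − 2|/√2 < ε.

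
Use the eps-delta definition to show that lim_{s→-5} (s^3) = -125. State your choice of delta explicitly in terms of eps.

delta = min(2, eps/109)

Suppose eps > 0. We seek delta > 0 with 0 < |s + 5| < delta ⇒ |s^3 + 125| < eps.
Factor: s^3 + 125 = (s + 5)(s^2 - 5s + 25), so |s^3 + 125| = |s + 5|·|s^2 - 5s + 25|.
Impose delta ≤ 2 so that |s| < 7; then |s^2 - 5s + 25| ≤ 109.
Hence |s^3 + 125| ≤ 109|s + 5|, which is < eps once |s + 5| < eps/109.
Take delta = min(2, eps/109). If 0 < |s + 5| < delta then both bounds hold and |s^3 + 125| ≤ 109|s + 5| < 109·(eps/109) = eps.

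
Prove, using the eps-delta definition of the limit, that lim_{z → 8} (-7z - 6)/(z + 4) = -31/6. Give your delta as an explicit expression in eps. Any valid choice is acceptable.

delta = min(6, (36/11)eps)

Fix eps > 0. We want delta > 0 with 0 < |z − 8| < delta ⇒ |(-7z - 6)/(z + 4) + 31/6| < eps.
Combining over a common denominator, (-7z - 6)/(z + 4) + 31/6 = [(-7z - 6)·12 − (-62)·(z + 4)] / [12·(z + 4)] = -22(z − 8) / (12(z + 4)).
So |(-7z - 6)/(z + 4) + 31/6| = 22|z − 8| / (12·|z + 4|).
Require delta ≤ 6, so |z + 4| ≥ |12| − |z − 8| > 12 − 6 = 6.
Hence |(-7z - 6)/(z + 4) + 31/6| < 22|z − 8|/(12·6) = (11/36)|z − 8|, which is < eps once |z − 8| < (36/11)eps.
Take delta = min(6, (36/11)eps). Then 0 < |z − 8| < delta forces both bounds, so |(-7z - 6)/(z + 4) + 31/6| < eps.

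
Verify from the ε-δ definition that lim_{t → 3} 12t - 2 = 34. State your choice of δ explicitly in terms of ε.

δ = ε/12

Let ε > 0. We need δ > 0 so that 0 < |t − 3| < δ implies |(12t - 2) − 34| < ε.
Since (12t - 2) − 34 = 12(t − 3), we have |(12t - 2) − 34| = 12|t − 3|.
Thus it suffices that |t − 3| < ε/12.
Choosing δ = ε/12 gives |(12t - 2) − 34| = 12|t − 3| < ε whenever |t − 3| < δ.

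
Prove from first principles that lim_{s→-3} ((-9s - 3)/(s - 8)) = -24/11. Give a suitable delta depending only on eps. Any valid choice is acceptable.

delta = min(11/2, (121/150)eps)

Suppose eps > 0. We want delta > 0 with 0 < |s + 3| < delta ⇒ |(-9s - 3)/(s - 8) + 24/11| < eps.
Combining over a common denominator, (-9s - 3)/(s - 8) + 24/11 = [(-9s - 3)·(-11) − 24·(s - 8)] / [(-11)·(s - 8)] = 75(s + 3) / ((-11)(s - 8)).
So |(-9s - 3)/(s - 8) + 24/11| = 75|s + 3| / (11·|s − 8|).
Require delta ≤ 11/2, so |s − 8| ≥ |-11| − |s + 3| > 11 − 11/2 = 11/2.
Hence |(-9s - 3)/(s - 8) + 24/11| < 75|s + 3|/(11·(11/2)) = (150/121)|s + 3|, which is < eps once |s + 3| < (121/150)eps.
Take delta = min(11/2, (121/150)eps). Then 0 < |s + 3| < delta forces both bounds, so |(-9s - 3)/(s - 8) + 24/11| < eps.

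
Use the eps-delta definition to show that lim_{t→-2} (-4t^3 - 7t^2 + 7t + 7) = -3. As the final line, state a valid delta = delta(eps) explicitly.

delta = min(2, eps/73)

Fix eps > 0. We want delta > 0 such that 0 < |t + 2| < delta implies |(-4t^3 - 7t^2 + 7t + 7) + 3| < eps.
(-4t^3 - 7t^2 + 7t + 7) + 3 = -4t^3 - 7t^2 + 7t + 10 = (t + 2)(-4t^2 + t + 5).
So |(-4t^3 - 7t^2 + 7t + 7) + 3| = |t + 2|·|-4t^2 + t + 5|.
Require delta ≤ 2. Then |t + 2| < 2 gives |t| < 4, and by the triangle inequality |-4t^2 + t + 5| ≤ 4·4^2 + 4 + 5 = 73.
Hence |(-4t^3 - 7t^2 + 7t + 7) + 3| ≤ 73|t + 2| < eps provided |t + 2| < eps/73.
Choosing delta = min(2, eps/73) ensures both conditions, hence |(-4t^3 - 7t^2 + 7t + 7) + 3| < eps.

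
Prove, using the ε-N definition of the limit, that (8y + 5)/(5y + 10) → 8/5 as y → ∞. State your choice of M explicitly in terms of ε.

Let ε > 0 be given. We seek M > 0 such that y > M implies |(8y + 5)/(5y + 10) − (8/5)| < ε.
(8y + 5)/(5y + 10) − (8/5) = (5(8y + 5) − 8(5y + 10)) / (5(5y + 10)) = -55/(5(5y + 10)).
For y > 0 we have 5y + 10 > 5y, so |(8y + 5)/(5y + 10) − (8/5)| = 55/(5(5y + 10)) < 55/(5·5y) = (11/5)/y.
Thus |(8y + 5)/(5y + 10) − (8/5)| < ε whenever y > (11/5)/ε.
Take M = (11/5)/ε. If y > M then |(8y + 5)/(5y + 10) − (8/5)| < (11/5)/y < ε.

M = (11/5)/ε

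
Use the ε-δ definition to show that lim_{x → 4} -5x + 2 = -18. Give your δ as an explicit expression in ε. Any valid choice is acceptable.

δ = ε/5

Let ε > 0 be given. We need δ > 0 so that 0 < |x − 4| < δ implies |(-5x + 2) + 18| < ε.
Since (-5x + 2) + 18 = -5(x − 4), we have |(-5x + 2) + 18| = 5|x − 4|.
Thus it suffices that |x − 4| < ε/5.
Take δ = ε/5. If 0 < |x − 4| < δ then |(-5x + 2) + 18| = 5|x − 4| < 5·(ε/5) = ε.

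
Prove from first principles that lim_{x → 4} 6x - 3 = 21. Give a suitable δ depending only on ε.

Let ε > 0. We need δ > 0 so that 0 < |x − 4| < δ implies |(6x - 3) − 21| < ε.
|(6x - 3) − 21| = |6x - 24| = 6|x − 4|.
Thus it suffices that |x − 4| < ε/6.
Choosing δ = ε/6 gives |(6x - 3) − 21| = 6|x − 4| < ε whenever |x − 4| < δ.

δ = ε/6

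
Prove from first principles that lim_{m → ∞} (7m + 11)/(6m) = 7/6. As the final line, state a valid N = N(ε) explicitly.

Fix ε > 0. For m ≥ 1, |(7m + 11)/(6m) − (7/6)| = |66|/(6(6m)) = 66/(6(6m)).
Since 6m ≥ 6m for m ≥ 1, this is ≤ 66/(6·6m) = (11/6)/m.
So |(7m + 11)/(6m) − (7/6)| < ε whenever m > (11/6)/ε.
Take N = (11/6)/ε. If m > N then |(7m + 11)/(6m) − (7/6)| ≤ (11/6)/m < ε.

N = (11/6)/ε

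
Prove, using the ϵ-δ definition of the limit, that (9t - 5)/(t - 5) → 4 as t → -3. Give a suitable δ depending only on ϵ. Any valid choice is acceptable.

Suppose ϵ > 0. We want δ > 0 with 0 < |t + 3| < δ ⇒ |(9t - 5)/(t - 5) − 4| < ϵ.
Combining over a common denominator, (9t - 5)/(t - 5) − 4 = [(9t - 5)·(-8) − (-32)·(t - 5)] / [(-8)·(t - 5)] = -40(t + 3) / ((-8)(t - 5)).
So |(9t - 5)/(t - 5) − 4| = 40|t + 3| / (8·|t − 5|).
Require δ ≤ 4, so |t − 5| ≥ |-8| − |t + 3| > 8 − 4 = 4.
Hence |(9t - 5)/(t - 5) − 4| < 40|t + 3|/(8·4) = (5/4)|t + 3|, which is < ϵ once |t + 3| < (4/5)ϵ.
Take δ = min(4, (4/5)ϵ). Then 0 < |t + 3| < δ forces both bounds, so |(9t - 5)/(t - 5) − 4| < ϵ.

δ = min(4, (4/5)ϵ)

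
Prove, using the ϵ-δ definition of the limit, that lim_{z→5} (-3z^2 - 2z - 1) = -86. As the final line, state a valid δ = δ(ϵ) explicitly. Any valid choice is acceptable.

Let ϵ > 0 be given. We want δ > 0 such that 0 < |z − 5| < δ implies |(-3z^2 - 2z - 1) + 86| < ϵ.
(-3z^2 - 2z - 1) + 86 = -3z^2 - 2z + 85 = (z − 5)(-3z - 17).
So |(-3z^2 - 2z - 1) + 86| = |z − 5|·|-3z - 17|.
Assume first that |z − 5| < 1, so |z| < 6. Then |-3z - 17| ≤ 3·6 + 17 = 35.
Hence |(-3z^2 - 2z - 1) + 86| ≤ 35|z − 5| < ϵ provided |z − 5| < ϵ/35.
Choosing δ = min(1, ϵ/35) ensures both conditions, hence |(-3z^2 - 2z - 1) + 86| < ϵ.

δ = min(1, ϵ/35)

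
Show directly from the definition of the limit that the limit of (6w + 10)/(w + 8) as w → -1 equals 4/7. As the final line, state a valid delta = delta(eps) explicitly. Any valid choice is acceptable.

Let eps > 0. We want delta > 0 with 0 < |w + 1| < delta ⇒ |(6w + 10)/(w + 8) − (4/7)| < eps.
Combining over a common denominator, (6w + 10)/(w + 8) − (4/7) = [(6w + 10)·7 − 4·(w + 8)] / [7·(w + 8)] = 38(w + 1) / (7(w + 8)).
So |(6w + 10)/(w + 8) − (4/7)| = 38|w + 1| / (7·|w + 8|).
Require delta ≤ 7/2, so |w + 8| ≥ |7| − |w + 1| > 7 − 7/2 = 7/2.
Hence |(6w + 10)/(w + 8) − (4/7)| < 38|w + 1|/(7·(7/2)) = (76/49)|w + 1|, which is < eps once |w + 1| < (49/76)eps.
Take delta = min(7/2, (49/76)eps). Then 0 < |w + 1| < delta forces both bounds, so |(6w + 10)/(w + 8) − (4/7)| < eps.

delta = min(7/2, (49/76)eps)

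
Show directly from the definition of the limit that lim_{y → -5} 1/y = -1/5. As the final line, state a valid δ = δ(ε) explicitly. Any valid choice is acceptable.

Suppose ε > 0. We seek δ > 0 such that 0 < |y + 5| < δ implies |1/y + 1/5| < ε.
|1/y + 1/5| = |-5 − y|/(5·|y|) = |y + 5|/(5|y|).
Restrict δ ≤ 5/2. Then |y + 5| < 5/2 gives |y| > 5/2, so 5|y| > 25/2.
Then |1/y + 1/5| < |y + 5|/(25/2), which is < ε when |y + 5| < (25/2)ε.
Take δ = min(5/2, (25/2)ε). Then 0 < |y + 5| < δ gives both |y + 5| < 5/2 and |y + 5| < (25/2)ε, so |1/y + 1/5| < ε.

δ = min(5/2, (25/2)ε)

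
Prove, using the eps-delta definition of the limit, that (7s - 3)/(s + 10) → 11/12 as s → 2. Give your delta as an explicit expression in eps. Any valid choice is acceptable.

Let eps > 0 be given. We want delta > 0 with 0 < |s − 2| < delta ⇒ |(7s - 3)/(s + 10) − (11/12)| < eps.
Combining over a common denominator, (7s - 3)/(s + 10) − (11/12) = [(7s - 3)·12 − 11·(s + 10)] / [12·(s + 10)] = 73(s − 2) / (12(s + 10)).
So |(7s - 3)/(s + 10) − (11/12)| = 73|s − 2| / (12·|s + 10|).
Restrict delta ≤ 6. Then |s − 2| < 6 gives |s + 10| = |(s − 2) + 12| ≥ 12 − 6 = 6.
Hence |(7s - 3)/(s + 10) − (11/12)| < 73|s − 2|/(12·6) = (73/72)|s − 2|, which is < eps once |s − 2| < (72/73)eps.
Take delta = min(6, (72/73)eps). Then 0 < |s − 2| < delta forces both bounds, so |(7s - 3)/(s + 10) − (11/12)| < eps.

delta = min(6, (72/73)eps)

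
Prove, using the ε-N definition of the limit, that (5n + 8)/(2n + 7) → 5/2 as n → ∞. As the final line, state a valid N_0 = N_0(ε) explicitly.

Let ε > 0. For n ≥ 1, |(5n + 8)/(2n + 7) − (5/2)| = |-19|/(2(2n + 7)) = 19/(2(2n + 7)).
Since 2n + 7 ≥ 2n for n ≥ 1, this is ≤ 19/(2·2n) = (19/4)/n.
So |(5n + 8)/(2n + 7) − (5/2)| < ε whenever n > (19/4)/ε.
Take N_0 = (19/4)/ε. If n > N_0 then |(5n + 8)/(2n + 7) − (5/2)| ≤ (19/4)/n < ε.

N_0 = (19/4)/ε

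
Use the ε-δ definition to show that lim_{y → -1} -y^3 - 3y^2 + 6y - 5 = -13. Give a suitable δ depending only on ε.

Suppose ε > 0. We want δ > 0 such that 0 < |y + 1| < δ implies |(-y^3 - 3y^2 + 6y - 5) + 13| < ε.
(-y^3 - 3y^2 + 6y - 5) + 13 = -y^3 - 3y^2 + 6y + 8 = (y + 1)(-y^2 - 2y + 8).
So |(-y^3 - 3y^2 + 6y - 5) + 13| = |y + 1|·|-y^2 - 2y + 8|.
Require δ ≤ 1. Then |y + 1| < 1 gives |y| < 2, and by the triangle inequality |-y^2 - 2y + 8| ≤ 2^2 + 2·2 + 8 = 16.
Hence |(-y^3 - 3y^2 + 6y - 5) + 13| ≤ 16|y + 1| < ε provided |y + 1| < ε/16.
Take δ = min(1, ε/16). Then 0 < |y + 1| < δ gives both |y + 1| < 1 and |y + 1| < ε/16, so |(-y^3 - 3y^2 + 6y - 5) + 13| < ε.

δ = min(1, ε/16)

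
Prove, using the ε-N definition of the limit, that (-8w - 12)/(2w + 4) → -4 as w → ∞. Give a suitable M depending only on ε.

M = 2/ε

Let ε > 0 be given. We seek M > 0 such that w > M implies |(-8w - 12)/(2w + 4) + 4| < ε.
(-8w - 12)/(2w + 4) + 4 = (2(-8w - 12) − (-8)(2w + 4)) / (2(2w + 4)) = 8/(2(2w + 4)).
For w > 0 we have 2w + 4 > 2w, so |(-8w - 12)/(2w + 4) + 4| = 8/(2(2w + 4)) < 8/(2·2w) = 2/w.
Thus |(-8w - 12)/(2w + 4) + 4| < ε whenever w > 2/ε.
Take M = 2/ε. If w > M then |(-8w - 12)/(2w + 4) + 4| < 2/w < ε.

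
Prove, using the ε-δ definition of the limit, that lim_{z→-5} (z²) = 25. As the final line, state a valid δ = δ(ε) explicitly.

Suppose ε > 0. We seek δ > 0 with 0 < |z + 5| < δ ⇒ |z² − 25| < ε.
Factor: z² − 25 = (z + 5)(z - 5), so |z² − 25| = |z + 5|·|z - 5|.
Impose δ ≤ 2 so that |z| < 7; then |z - 5| ≤ 12.
Hence |z² − 25| ≤ 12|z + 5|, which is < ε once |z + 5| < ε/12.
Take δ = min(2, ε/12). If 0 < |z + 5| < δ then both bounds hold and |z² − 25| ≤ 12|z + 5| < 12·(ε/12) = ε.

δ = min(2, ε/12)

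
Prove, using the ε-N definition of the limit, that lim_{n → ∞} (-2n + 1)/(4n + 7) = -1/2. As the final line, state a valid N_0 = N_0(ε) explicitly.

Let ε > 0. For n ≥ 1, |(-2n + 1)/(4n + 7) + 1/2| = |18|/(4(4n + 7)) = 18/(4(4n + 7)).
Since 4n + 7 ≥ 4n for n ≥ 1, this is ≤ 18/(4·4n) = (9/8)/n.
So |(-2n + 1)/(4n + 7) + 1/2| < ε whenever n > (9/8)/ε.
Take N_0 = (9/8)/ε. If n > N_0 then |(-2n + 1)/(4n + 7) + 1/2| ≤ (9/8)/n < ε.

N_0 = (9/8)/ε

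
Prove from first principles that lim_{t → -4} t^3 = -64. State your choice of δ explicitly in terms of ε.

Suppose ε > 0. We seek δ > 0 with 0 < |t + 4| < δ ⇒ |t^3 + 64| < ε.
Factor: t^3 + 64 = (t + 4)(t^2 - 4t + 16), so |t^3 + 64| = |t + 4|·|t^2 - 4t + 16|.
Restrict δ ≤ 1. Then |t + 4| < 1 gives |t| < 5, so by the triangle inequality |t^2 - 4t + 16| ≤ 5^2 + 4·5 + 16 = 61.
Hence |t^3 + 64| ≤ 61|t + 4|, which is < ε once |t + 4| < ε/61.
Take δ = min(1, ε/61). If 0 < |t + 4| < δ then both bounds hold and |t^3 + 64| ≤ 61|t + 4| < 61·(ε/61) = ε.

δ = min(1, ε/61)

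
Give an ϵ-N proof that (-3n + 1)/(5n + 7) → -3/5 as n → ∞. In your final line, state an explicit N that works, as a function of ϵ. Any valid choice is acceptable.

N = (26/25)/ϵ

Let ϵ > 0. For n ≥ 1, |(-3n + 1)/(5n + 7) + 3/5| = |26|/(5(5n + 7)) = 26/(5(5n + 7)).
Since 5n + 7 ≥ 5n for n ≥ 1, this is ≤ 26/(5·5n) = (26/25)/n.
So |(-3n + 1)/(5n + 7) + 3/5| < ϵ whenever n > (26/25)/ϵ.
Take N = (26/25)/ϵ. If n > N then |(-3n + 1)/(5n + 7) + 3/5| ≤ (26/25)/n < ϵ.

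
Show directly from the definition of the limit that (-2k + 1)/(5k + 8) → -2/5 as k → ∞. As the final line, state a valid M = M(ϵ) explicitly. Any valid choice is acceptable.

M = (21/25)/ϵ

Suppose ϵ > 0. For k ≥ 1, |(-2k + 1)/(5k + 8) + 2/5| = |21|/(5(5k + 8)) = 21/(5(5k + 8)).
Since 5k + 8 ≥ 5k for k ≥ 1, this is ≤ 21/(5·5k) = (21/25)/k.
So |(-2k + 1)/(5k + 8) + 2/5| < ϵ whenever k > (21/25)/ϵ.
Take M = (21/25)/ϵ. If k > M then |(-2k + 1)/(5k + 8) + 2/5| ≤ (21/25)/k < ϵ.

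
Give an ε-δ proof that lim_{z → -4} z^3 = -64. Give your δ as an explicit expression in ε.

δ = min(2, ε/76)

Fix ε > 0. We seek δ > 0 with 0 < |z + 4| < δ ⇒ |z^3 + 64| < ε.
Factor: z^3 + 64 = (z + 4)(z^2 - 4z + 16), so |z^3 + 64| = |z + 4|·|z^2 - 4z + 16|.
Impose δ ≤ 2 so that |z| < 6; then |z^2 - 4z + 16| ≤ 76.
Hence |z^3 + 64| ≤ 76|z + 4|, which is < ε once |z + 4| < ε/76.
Take δ = min(2, ε/76). If 0 < |z + 4| < δ then both bounds hold and |z^3 + 64| ≤ 76|z + 4| < 76·(ε/76) = ε.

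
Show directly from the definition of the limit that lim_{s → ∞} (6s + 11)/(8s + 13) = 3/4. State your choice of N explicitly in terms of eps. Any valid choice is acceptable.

Suppose eps > 0. We seek N > 0 such that s > N implies |(6s + 11)/(8s + 13) − (3/4)| < eps.
(6s + 11)/(8s + 13) − (3/4) = (8(6s + 11) − 6(8s + 13)) / (8(8s + 13)) = 10/(8(8s + 13)).
For s > 0 we have 8s + 13 > 8s, so |(6s + 11)/(8s + 13) − (3/4)| = 10/(8(8s + 13)) < 10/(8·8s) = (5/32)/s.
Thus |(6s + 11)/(8s + 13) − (3/4)| < eps whenever s > (5/32)/eps.
Take N = (5/32)/eps. If s > N then |(6s + 11)/(8s + 13) − (3/4)| < (5/32)/s < eps.

N = (5/32)/eps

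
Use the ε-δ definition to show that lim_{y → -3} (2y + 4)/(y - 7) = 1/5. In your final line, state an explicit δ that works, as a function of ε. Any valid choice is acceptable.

δ = min(5, (25/9)ε)

Suppose ε > 0. We want δ > 0 with 0 < |y + 3| < δ ⇒ |(2y + 4)/(y - 7) − (1/5)| < ε.
Combining over a common denominator, (2y + 4)/(y - 7) − (1/5) = [(2y + 4)·(-10) − (-2)·(y - 7)] / [(-10)·(y - 7)] = -18(y + 3) / ((-10)(y - 7)).
So |(2y + 4)/(y - 7) − (1/5)| = 18|y + 3| / (10·|y − 7|).
Restrict δ ≤ 5. Then |y + 3| < 5 gives |y − 7| = |(y + 3) + (-10)| ≥ 10 − 5 = 5.
Hence |(2y + 4)/(y - 7) − (1/5)| < 18|y + 3|/(10·5) = (9/25)|y + 3|, which is < ε once |y + 3| < (25/9)ε.
Take δ = min(5, (25/9)ε). Then 0 < |y + 3| < δ forces both bounds, so |(2y + 4)/(y - 7) − (1/5)| < ε.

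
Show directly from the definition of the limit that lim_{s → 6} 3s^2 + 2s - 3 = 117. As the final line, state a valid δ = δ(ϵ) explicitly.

δ = min(2, ϵ/44)

Fix ϵ > 0. We want δ > 0 such that 0 < |s − 6| < δ implies |(3s^2 + 2s - 3) − 117| < ϵ.
(3s^2 + 2s - 3) − 117 = 3s^2 + 2s - 120 = (s − 6)(3s + 20).
So |(3s^2 + 2s - 3) − 117| = |s − 6|·|3s + 20|.
Require δ ≤ 2. Then |s − 6| < 2 gives |s| < 8, and by the triangle inequality |3s + 20| ≤ 3·8 + 20 = 44.
Hence |(3s^2 + 2s - 3) − 117| ≤ 44|s − 6| < ϵ provided |s − 6| < ϵ/44.
Take δ = min(2, ϵ/44). Then 0 < |s − 6| < δ gives both |s − 6| < 2 and |s − 6| < ϵ/44, so |(3s^2 + 2s - 3) − 117| < ϵ.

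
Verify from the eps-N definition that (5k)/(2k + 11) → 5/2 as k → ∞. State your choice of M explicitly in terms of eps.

M = (55/4)/eps

Fix eps > 0. For k ≥ 1, |(5k)/(2k + 11) − (5/2)| = |-55|/(2(2k + 11)) = 55/(2(2k + 11)).
Since 2k + 11 ≥ 2k for k ≥ 1, this is ≤ 55/(2·2k) = (55/4)/k.
So |(5k)/(2k + 11) − (5/2)| < eps whenever k > (55/4)/eps.
Take M = (55/4)/eps. If k > M then |(5k)/(2k + 11) − (5/2)| ≤ (55/4)/k < eps.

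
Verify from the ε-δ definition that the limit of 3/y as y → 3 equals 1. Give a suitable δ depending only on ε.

δ = min(3/2, (3/2)ε)

Fix ε > 0. We seek δ > 0 such that 0 < |y − 3| < δ implies |3/y − 1| < ε.
|3/y − 1| = 3·|3 − y|/(3·|y|) = 3|y − 3|/(3|y|).
Require δ ≤ 3/2 so that |y| > 3 − 3/2 = 3/2, hence 3|y| > 9/2.
Then |3/y − 1| < 3|y − 3|/(9/2), which is < ε when |y − 3| < (3/2)ε.
Take δ = min(3/2, (3/2)ε). Then 0 < |y − 3| < δ gives both |y − 3| < 3/2 and |y − 3| < (3/2)ε, so |3/y − 1| < ε.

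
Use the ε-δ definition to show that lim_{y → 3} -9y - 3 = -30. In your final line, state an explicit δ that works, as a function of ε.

δ = ε/9

Let ε > 0 be given. We need δ > 0 so that 0 < |y − 3| < δ implies |(-9y - 3) + 30| < ε.
|(-9y - 3) + 30| = |-9y + 27| = 9|y − 3|.
Thus it suffices that |y − 3| < ε/9.
Choosing δ = ε/9 gives |(-9y - 3) + 30| = 9|y − 3| < ε whenever |y − 3| < δ.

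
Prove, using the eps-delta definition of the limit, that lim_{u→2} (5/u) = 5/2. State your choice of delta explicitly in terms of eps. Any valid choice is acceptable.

Let eps > 0 be given. We seek delta > 0 such that 0 < |u − 2| < delta implies |5/u − (5/2)| < eps.
|5/u − (5/2)| = 5·|2 − u|/(2·|u|) = 5|u − 2|/(2|u|).
Restrict delta ≤ 1. Then |u − 2| < 1 gives |u| > 1, so 2|u| > 2.
Then |5/u − (5/2)| < 5|u − 2|/2, which is < eps when |u − 2| < (2/5)eps.
Take delta = min(1, (2/5)eps). Then 0 < |u − 2| < delta gives both |u − 2| < 1 and |u − 2| < (2/5)eps, so |5/u − (5/2)| < eps.

delta = min(1, (2/5)eps)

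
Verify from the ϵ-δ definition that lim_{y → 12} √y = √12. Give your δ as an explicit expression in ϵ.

δ = min(12, √12·ϵ)

Let ϵ > 0. We want δ > 0 such that 0 < |y − 12| < δ implies |√y − √12| < ϵ.
Multiplying by the conjugate, |√y − √12| = |y − 12|/(√y + √12).
Restrict δ ≤ 12 so that |y − 12| < 12 forces y > 0, and then √y + √12 > √12.
Hence |√y − √12| < |y − 12|/√12, which is < ϵ once |y − 12| < √12·ϵ.
Take δ = min(12, √12·ϵ). If 0 < |y − 12| < δ then y > 0 and |√y − √12| < |y − 12|/√12 < ϵ.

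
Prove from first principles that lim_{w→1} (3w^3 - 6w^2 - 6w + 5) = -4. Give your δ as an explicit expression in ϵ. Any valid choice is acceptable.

Let ϵ > 0. We want δ > 0 such that 0 < |w − 1| < δ implies |(3w^3 - 6w^2 - 6w + 5) + 4| < ϵ.
(3w^3 - 6w^2 - 6w + 5) + 4 = 3w^3 - 6w^2 - 6w + 9 = (w − 1)(3w^2 - 3w - 9).
So |(3w^3 - 6w^2 - 6w + 5) + 4| = |w − 1|·|3w^2 - 3w - 9|.
Assume first that |w − 1| < 1, so |w| < 2. Then |3w^2 - 3w - 9| ≤ 3·2^2 + 3·2 + 9 = 27.
Hence |(3w^3 - 6w^2 - 6w + 5) + 4| ≤ 27|w − 1| < ϵ provided |w − 1| < ϵ/27.
Take δ = min(1, ϵ/27). Then 0 < |w − 1| < δ gives both |w − 1| < 1 and |w − 1| < ϵ/27, so |(3w^3 - 6w^2 - 6w + 5) + 4| < ϵ.

δ = min(1, ϵ/27)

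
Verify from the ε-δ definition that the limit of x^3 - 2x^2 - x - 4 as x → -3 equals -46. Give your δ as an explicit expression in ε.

Fix ε > 0. We want δ > 0 such that 0 < |x + 3| < δ implies |(x^3 - 2x^2 - x - 4) + 46| < ε.
(x^3 - 2x^2 - x - 4) + 46 = x^3 - 2x^2 - x + 42 = (x + 3)(x^2 - 5x + 14).
So |(x^3 - 2x^2 - x - 4) + 46| = |x + 3|·|x^2 - 5x + 14|.
Require δ ≤ 2. Then |x + 3| < 2 gives |x| < 5, and by the triangle inequality |x^2 - 5x + 14| ≤ 5^2 + 5·5 + 14 = 64.
Hence |(x^3 - 2x^2 - x - 4) + 46| ≤ 64|x + 3| < ε provided |x + 3| < ε/64.
Take δ = min(2, ε/64). Then 0 < |x + 3| < δ gives both |x + 3| < 2 and |x + 3| < ε/64, so |(x^3 - 2x^2 - x - 4) + 46| < ε.

δ = min(2, ε/64)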